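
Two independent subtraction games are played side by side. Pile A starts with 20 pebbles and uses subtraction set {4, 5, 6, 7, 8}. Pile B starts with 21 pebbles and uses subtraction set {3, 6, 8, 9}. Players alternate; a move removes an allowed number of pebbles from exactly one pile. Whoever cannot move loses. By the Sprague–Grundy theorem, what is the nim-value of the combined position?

Pile A, S = {4, 5, 6, 7, 8}:
n :  0  1  2  3  4  5  6  7  8  9 10 11 12 13 14 15 16 17 18 19 20
G :  0  0  0  0  1  1  1  1  2  2  2  2  0  0  0  0  1  1  1  1  2
G_A(20) = 2.
Pile B, S = {3, 6, 8, 9}:
n :  0  1  2  3  4  5  6  7  8  9 10 11 12 13 14 15 16 17 18 19 20 21
G :  0  0  0  1  1  1  2  2  2  3  3  3  0  0  0  1  1  1  2  2  2  3
G_B(21) = 3.
Combined Grundy value = 2 ⊕ 3 = 1.

1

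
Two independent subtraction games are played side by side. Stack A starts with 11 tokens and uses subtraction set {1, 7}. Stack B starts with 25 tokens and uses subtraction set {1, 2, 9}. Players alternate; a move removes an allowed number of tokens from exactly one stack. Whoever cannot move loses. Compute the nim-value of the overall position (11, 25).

Stack A, S = {1, 7}:
G(0) = 0
G(1) = mex{0} = 1
G(2) = mex{1} = 0
G(3) = mex{0} = 1
G(4) = mex{1} = 0
G(5) = mex{0} = 1
G(6) = mex{1} = 0
G(7) = mex{0,0} = 1
G(8) = mex{1,1} = 0
G(9) = mex{0,0} = 1
G(10) = mex{1,1} = 0
G(11) = mex{0,0} = 1
G_A(11) = 1.
Stack B, S = {1, 2, 9}:
G(0) = 0
G(1) = mex{0} = 1
G(2) = mex{1,0} = 2
G(3) = mex{2,1} = 0
G(4) = mex{0,2} = 1
G(5) = mex{1,0} = 2
G(6) = mex{2,1} = 0
G(7) = mex{0,2} = 1
G(8) = mex{1,0} = 2
G(9) = mex{2,1,0} = 3
G(10) = mex{3,2,1} = 0
G(11) = mex{0,3,2} = 1
G(12) = mex{1,0,0} = 2
G(13) = mex{2,1,1} = 0
G(14) = mex{0,2,2} = 1
G(15) = mex{1,0,0} = 2
G(16) = mex{2,1,1} = 0
G(17) = mex{0,2,2} = 1
G(18) = mex{1,0,3} = 2
G(19) = mex{2,1,0} = 3
G(20) = mex{3,2,1} = 0
G(21) = mex{0,3,2} = 1
G(22) = mex{1,0,0} = 2
G(23) = mex{2,1,1} = 0
G(24) = mex{0,2,2} = 1
G(25) = mex{1,0,0} = 2
G_B(25) = 2.
Combined Grundy value = 1 ⊕ 2 = 3.

3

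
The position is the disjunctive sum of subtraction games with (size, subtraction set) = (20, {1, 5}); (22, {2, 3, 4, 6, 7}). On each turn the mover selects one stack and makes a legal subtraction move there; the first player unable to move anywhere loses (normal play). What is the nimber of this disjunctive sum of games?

2

Stack A, S = {1, 5}:
n :  0  1  2  3  4  5  6  7  8  9 10 11 12 13 14 15 16 17 18 19 20
G :  0  1  0  1  0  1  0  1  0  1  0  1  0  1  0  1  0  1  0  1  0
G_A(20) = 0.
Stack B, S = {2, 3, 4, 6, 7}:
G(0) = 0
G(1) = mex{} = 0
G(2) = mex{0} = 1
G(3) = mex{0,0} = 1
G(4) = mex{1,0,0} = 2
G(5) = mex{1,1,0} = 2
G(6) = mex{2,1,1,0} = 3
G(7) = mex{2,2,1,0,0} = 3
G(8) = mex{3,2,2,1,0} = 4
G(9) = mex{3,3,2,1,1} = 0
G(10) = mex{4,3,3,2,1} = 0
G(11) = mex{0,4,3,2,2} = 1
G(12) = mex{0,0,4,3,2} = 1
G(13) = mex{1,0,0,3,3} = 2
G(14) = mex{1,1,0,4,3} = 2
G(15) = mex{2,1,1,0,4} = 3
G(16) = mex{2,2,1,0,0} = 3
G(17) = mex{3,2,2,1,0} = 4
G(18) = mex{3,3,2,1,1} = 0
G(19) = mex{4,3,3,2,1} = 0
G(20) = mex{0,4,3,2,2} = 1
G(21) = mex{0,0,4,3,2} = 1
G(22) = mex{1,0,0,3,3} = 2
G_B(22) = 2.
Combined Grundy value = 0 ⊕ 2 = 2.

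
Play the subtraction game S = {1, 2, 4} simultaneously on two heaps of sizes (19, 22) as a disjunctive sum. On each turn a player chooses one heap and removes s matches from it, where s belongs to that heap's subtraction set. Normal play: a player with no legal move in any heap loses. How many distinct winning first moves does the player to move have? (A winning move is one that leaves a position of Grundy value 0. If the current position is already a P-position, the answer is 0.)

All heaps use S = {1, 2, 4}:
n :  0  1  2  3  4  5  6  7  8  9 10 11 12 13 14 15 16 17 18 19 20 21 22
G :  0  1  2  0  1  2  0  1  2  0  1  2  0  1  2  0  1  2  0  1  2  0  1
Heap A: G(19) = 1.
Heap B: G(22) = 1.
Combined Grundy value = 1 ⊕ 1 = 0.
A winning move leaves total XOR = 0, i.e. changes one component's Grundy value g to g ⊕ X where X is the current total.
Heap A: target g' = 1⊕0 = 1, but every legal move changes the Grundy value (mex property), so 0 moves.
Heap B: target g' = 1⊕0 = 1, but every legal move changes the Grundy value (mex property), so 0 moves.

0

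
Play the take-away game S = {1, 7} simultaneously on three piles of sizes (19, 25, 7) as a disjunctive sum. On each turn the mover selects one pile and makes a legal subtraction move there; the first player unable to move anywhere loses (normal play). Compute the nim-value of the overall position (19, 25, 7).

1

All piles use S = {1, 7}:
G(0) = 0
G(1) = mex{0} = 1
G(2) = mex{1} = 0
G(3) = mex{0} = 1
G(4) = mex{1} = 0
G(5) = mex{0} = 1
G(6) = mex{1} = 0
G(7) = mex{0,0} = 1
G(8) = mex{1,1} = 0
G(9) = mex{0,0} = 1
G(10) = mex{1,1} = 0
G(11) = mex{0,0} = 1
G(12) = mex{1,1} = 0
G(13) = mex{0,0} = 1
G(14) = mex{1,1} = 0
G(15) = mex{0,0} = 1
G(16) = mex{1,1} = 0
G(17) = mex{0,0} = 1
G(18) = mex{1,1} = 0
G(19) = mex{0,0} = 1
G(20) = mex{1,1} = 0
G(21) = mex{0,0} = 1
G(22) = mex{1,1} = 0
G(23) = mex{0,0} = 1
G(24) = mex{1,1} = 0
G(25) = mex{0,0} = 1
Pile A: G(19) = 1.
Pile B: G(25) = 1.
Pile C: G(7) = 1.
Combined Grundy value = 1 ⊕ 1 ⊕ 1 = 1.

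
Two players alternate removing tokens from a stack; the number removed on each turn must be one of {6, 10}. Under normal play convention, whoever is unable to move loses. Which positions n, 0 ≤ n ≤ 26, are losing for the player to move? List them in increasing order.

0, 1, 2, 3, 4, 5, 16, 17, 18, 19, 20, 21

G(0) = 0
G(1) = mex{} = 0
G(2) = mex{} = 0
G(3) = mex{} = 0
G(4) = mex{} = 0
G(5) = mex{} = 0
G(6) = mex{0} = 1
G(7) = mex{0} = 1
G(8) = mex{0} = 1
G(9) = mex{0} = 1
G(10) = mex{0,0} = 1
G(11) = mex{0,0} = 1
G(12) = mex{1,0} = 2
G(13) = mex{1,0} = 2
G(14) = mex{1,0} = 2
G(15) = mex{1,0} = 2
G(16) = mex{1,1} = 0
G(17) = mex{1,1} = 0
G(18) = mex{2,1} = 0
G(19) = mex{2,1} = 0
G(20) = mex{2,1} = 0
G(21) = mex{2,1} = 0
G(22) = mex{0,2} = 1
G(23) = mex{0,2} = 1
G(24) = mex{0,2} = 1
G(25) = mex{0,2} = 1
G(26) = mex{0,0} = 1
P-positions are exactly the n with G(n) = 0.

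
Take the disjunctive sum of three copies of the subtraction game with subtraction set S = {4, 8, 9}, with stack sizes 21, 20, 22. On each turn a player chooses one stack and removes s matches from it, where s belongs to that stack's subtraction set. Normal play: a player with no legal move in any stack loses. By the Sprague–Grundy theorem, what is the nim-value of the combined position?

1

All stacks use S = {4, 8, 9}:
n :  0  1  2  3  4  5  6  7  8  9 10 11 12 13 14 15 16 17 18 19 20 21 22
G :  0  0  0  0  1  1  1  1  2  2  2  2  3  0  0  0  0  1  1  1  1  2  2
Stack A: G(21) = 2.
Stack B: G(20) = 1.
Stack C: G(22) = 2.
Combined Grundy value = 2 ⊕ 1 ⊕ 2 = 1.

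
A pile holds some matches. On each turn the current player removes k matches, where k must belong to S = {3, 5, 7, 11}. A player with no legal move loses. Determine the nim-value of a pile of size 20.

0

n :  0  1  2  3  4  5  6  7  8  9 10 11 12 13 14 15 16 17 18 19 20
G :  0  0  0  1  1  1  2  2  2  3  0  3  4  1  0  3  0  1  0  1  0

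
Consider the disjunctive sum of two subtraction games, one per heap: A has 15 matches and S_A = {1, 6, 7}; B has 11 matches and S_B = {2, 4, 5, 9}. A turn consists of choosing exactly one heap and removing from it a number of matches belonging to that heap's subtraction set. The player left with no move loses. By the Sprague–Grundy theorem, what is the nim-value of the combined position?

Heap A, S = {1, 6, 7}:
n :  0  1  2  3  4  5  6  7  8  9 10 11 12 13 14 15
G :  0  1  0  1  0  1  2  3  2  3  2  3  0  1  0  1
G_A(15) = 1.
Heap B, S = {2, 4, 5, 9}:
G(0) = 0
G(1) = mex{} = 0
G(2) = mex{0} = 1
G(3) = mex{0} = 1
G(4) = mex{1,0} = 2
G(5) = mex{1,0,0} = 2
G(6) = mex{2,1,0} = 3
G(7) = mex{2,1,1} = 0
G(8) = mex{3,2,1} = 0
G(9) = mex{0,2,2,0} = 1
G(10) = mex{0,3,2,0} = 1
G(11) = mex{1,0,3,1} = 2
G_B(11) = 2.
Combined Grundy value = 1 ⊕ 2 = 3.

3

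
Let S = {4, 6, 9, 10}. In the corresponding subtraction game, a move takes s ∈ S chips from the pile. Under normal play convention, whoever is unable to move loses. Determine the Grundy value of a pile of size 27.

3

n :  0  1  2  3  4  5  6  7  8  9 10 11 12 13 14 15 16 17 18 19 20 21 22 23 24 25 26 27
G :  0  0  0  0  1  1  1  1  2  2  2  2  3  3  0  0  0  0  1  1  1  1  2  2  2  2  3  3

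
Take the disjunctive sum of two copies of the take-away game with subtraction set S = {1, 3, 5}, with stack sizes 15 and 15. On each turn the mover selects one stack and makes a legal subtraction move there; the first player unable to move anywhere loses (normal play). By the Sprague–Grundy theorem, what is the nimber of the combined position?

All stacks use S = {1, 3, 5}:
n :  0  1  2  3  4  5  6  7  8  9 10 11 12 13 14 15
G :  0  1  0  1  0  1  0  1  0  1  0  1  0  1  0  1
Stack A: G(15) = 1.
Stack B: G(15) = 1.
Combined Grundy value = 1 ⊕ 1 = 0.

0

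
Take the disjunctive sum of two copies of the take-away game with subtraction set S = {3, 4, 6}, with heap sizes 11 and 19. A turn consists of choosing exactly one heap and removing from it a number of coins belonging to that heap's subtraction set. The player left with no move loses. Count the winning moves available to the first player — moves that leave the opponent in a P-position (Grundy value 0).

All heaps use S = {3, 4, 6}:
n :  0  1  2  3  4  5  6  7  8  9 10 11 12 13 14 15 16 17 18 19
G :  0  0  0  1  1  1  2  2  2  0  0  0  1  1  1  2  2  2  0  0
Heap A: G(11) = 0.
Heap B: G(19) = 0.
Combined Grundy value = 0 ⊕ 0 = 0.
A winning move leaves total XOR = 0, i.e. changes one component's Grundy value g to g ⊕ X where X is the current total.
Heap A: target g' = 0⊕0 = 0, but every legal move changes the Grundy value (mex property), so 0 moves.
Heap B: target g' = 0⊕0 = 0, but every legal move changes the Grundy value (mex property), so 0 moves.

0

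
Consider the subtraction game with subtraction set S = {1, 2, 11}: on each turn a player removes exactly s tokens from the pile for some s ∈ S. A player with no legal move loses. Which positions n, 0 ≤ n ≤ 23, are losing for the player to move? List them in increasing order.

G(0) = 0
G(1) = mex{0} = 1
G(2) = mex{1,0} = 2
G(3) = mex{2,1} = 0
G(4) = mex{0,2} = 1
G(5) = mex{1,0} = 2
G(6) = mex{2,1} = 0
G(7) = mex{0,2} = 1
G(8) = mex{1,0} = 2
G(9) = mex{2,1} = 0
G(10) = mex{0,2} = 1
G(11) = mex{1,0,0} = 2
G(12) = mex{2,1,1} = 0
G(13) = mex{0,2,2} = 1
G(14) = mex{1,0,0} = 2
G(15) = mex{2,1,1} = 0
G(16) = mex{0,2,2} = 1
G(17) = mex{1,0,0} = 2
G(18) = mex{2,1,1} = 0
G(19) = mex{0,2,2} = 1
G(20) = mex{1,0,0} = 2
G(21) = mex{2,1,1} = 0
G(22) = mex{0,2,2} = 1
G(23) = mex{1,0,0} = 2
P-positions are exactly the n with G(n) = 0.

0, 3, 6, 9, 12, 15, 18, 21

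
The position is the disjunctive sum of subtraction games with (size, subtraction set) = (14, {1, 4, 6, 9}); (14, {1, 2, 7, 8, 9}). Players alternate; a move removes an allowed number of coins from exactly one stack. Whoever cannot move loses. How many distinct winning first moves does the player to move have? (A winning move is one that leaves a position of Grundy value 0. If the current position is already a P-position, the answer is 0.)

1

Stack A, S = {1, 4, 6, 9}:
n :  0  1  2  3  4  5  6  7  8  9 10 11 12 13 14
G :  0  1  0  1  2  0  1  0  1  2  0  1  0  1  2
G_A(14) = 2.
Stack B, S = {1, 2, 7, 8, 9}:
n :  0  1  2  3  4  5  6  7  8  9 10 11 12 13 14
G :  0  1  2  0  1  2  0  1  2  3  4  5  3  4  5
G_B(14) = 5.
Combined Grundy value = 2 ⊕ 5 = 7.
A winning move leaves total XOR = 0, i.e. changes one component's Grundy value g to g ⊕ X where X is the current total.
Stack A: need g' = 2⊕7 = 5. Options: 14−1→G=1, 14−4→G=0, 14−6→G=1, 14−9→G=0. Hits: 0.
Stack B: need g' = 5⊕7 = 2. Options: 14−1→G=4, 14−2→G=3, 14−7→G=1, 14−8→G=0, 14−9→G=2. Hits: 1.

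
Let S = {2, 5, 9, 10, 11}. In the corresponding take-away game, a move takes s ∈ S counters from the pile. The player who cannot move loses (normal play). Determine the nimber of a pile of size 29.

1

G(0) = 0
G(1) = mex{} = 0
G(2) = mex{0} = 1
G(3) = mex{0} = 1
G(4) = mex{1} = 0
G(5) = mex{1,0} = 2
G(6) = mex{0,0} = 1
G(7) = mex{2,1} = 0
G(8) = mex{1,1} = 0
G(9) = mex{0,0,0} = 1
G(10) = mex{0,2,0,0} = 1
G(11) = mex{1,1,1,0,0} = 2
G(12) = mex{1,0,1,1,0} = 2
G(13) = mex{2,0,0,1,1} = 3
G(14) = mex{2,1,2,0,1} = 3
G(15) = mex{3,1,1,2,0} = 4
G(16) = mex{3,2,0,1,2} = 4
G(17) = mex{4,2,0,0,1} = 3
G(18) = mex{4,3,1,0,0} = 2
G(19) = mex{3,3,1,1,0} = 2
G(20) = mex{2,4,2,1,1} = 0
G(21) = mex{2,4,2,2,1} = 0
G(22) = mex{0,3,3,2,2} = 1
G(23) = mex{0,2,3,3,2} = 1
G(24) = mex{1,2,4,3,3} = 0
G(25) = mex{1,0,4,4,3} = 2
G(26) = mex{0,0,3,4,4} = 1
G(27) = mex{2,1,2,3,4} = 0
G(28) = mex{1,1,2,2,3} = 0
G(29) = mex{0,0,0,2,2} = 1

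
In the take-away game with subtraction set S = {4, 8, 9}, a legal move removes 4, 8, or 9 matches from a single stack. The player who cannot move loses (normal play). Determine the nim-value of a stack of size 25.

3

n :  0  1  2  3  4  5  6  7  8  9 10 11 12 13 14 15 16 17 18 19 20 21 22 23 24 25
G :  0  0  0  0  1  1  1  1  2  2  2  2  3  0  0  0  0  1  1  1  1  2  2  2  2  3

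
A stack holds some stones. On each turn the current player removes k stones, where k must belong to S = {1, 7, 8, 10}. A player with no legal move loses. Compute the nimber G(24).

G(0) = 0
G(1) = mex{0} = 1
G(2) = mex{1} = 0
G(3) = mex{0} = 1
G(4) = mex{1} = 0
G(5) = mex{0} = 1
G(6) = mex{1} = 0
G(7) = mex{0,0} = 1
G(8) = mex{1,1,0} = 2
G(9) = mex{2,0,1} = 3
G(10) = mex{3,1,0,0} = 2
G(11) = mex{2,0,1,1} = 3
G(12) = mex{3,1,0,0} = 2
G(13) = mex{2,0,1,1} = 3
G(14) = mex{3,1,0,0} = 2
G(15) = mex{2,2,1,1} = 0
G(16) = mex{0,3,2,0} = 1
G(17) = mex{1,2,3,1} = 0
G(18) = mex{0,3,2,2} = 1
G(19) = mex{1,2,3,3} = 0
G(20) = mex{0,3,2,2} = 1
G(21) = mex{1,2,3,3} = 0
G(22) = mex{0,0,2,2} = 1
G(23) = mex{1,1,0,3} = 2
G(24) = mex{2,0,1,2} = 3

3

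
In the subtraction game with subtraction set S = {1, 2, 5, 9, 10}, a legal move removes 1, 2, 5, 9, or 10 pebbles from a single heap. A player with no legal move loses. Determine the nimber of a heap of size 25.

n :  0  1  2  3  4  5  6  7  8  9 10 11 12 13 14 15 16 17 18 19 20 21 22 23 24 25
G :  0  1  2  0  1  2  0  1  2  3  4  5  3  4  0  1  2  0  1  2  0  1  2  3  4  5

5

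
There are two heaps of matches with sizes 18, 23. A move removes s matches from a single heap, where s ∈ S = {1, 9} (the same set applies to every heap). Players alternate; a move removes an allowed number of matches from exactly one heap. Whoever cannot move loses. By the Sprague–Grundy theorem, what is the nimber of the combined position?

1

All heaps use S = {1, 9}:
n :  0  1  2  3  4  5  6  7  8  9 10 11 12 13 14 15 16 17 18 19 20 21 22 23
G :  0  1  0  1  0  1  0  1  0  1  0  1  0  1  0  1  0  1  0  1  0  1  0  1
Heap A: G(18) = 0.
Heap B: G(23) = 1.
Combined Grundy value = 0 ⊕ 1 = 1.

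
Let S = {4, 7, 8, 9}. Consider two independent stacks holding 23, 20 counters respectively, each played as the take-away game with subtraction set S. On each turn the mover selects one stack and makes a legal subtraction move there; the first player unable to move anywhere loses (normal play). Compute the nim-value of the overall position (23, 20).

3

All stacks use S = {4, 7, 8, 9}:
n :  0  1  2  3  4  5  6  7  8  9 10 11 12 13 14 15 16 17 18 19 20 21 22 23
G :  0  0  0  0  1  1  1  1  2  2  2  2  3  0  0  0  0  1  1  1  1  2  2  2
Stack A: G(23) = 2.
Stack B: G(20) = 1.
Combined Grundy value = 2 ⊕ 1 = 3.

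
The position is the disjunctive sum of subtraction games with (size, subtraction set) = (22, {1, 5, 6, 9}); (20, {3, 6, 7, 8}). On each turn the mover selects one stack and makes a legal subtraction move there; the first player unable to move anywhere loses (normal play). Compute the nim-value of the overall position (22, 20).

Stack A, S = {1, 5, 6, 9}:
G(0) = 0
G(1) = mex{0} = 1
G(2) = mex{1} = 0
G(3) = mex{0} = 1
G(4) = mex{1} = 0
G(5) = mex{0,0} = 1
G(6) = mex{1,1,0} = 2
G(7) = mex{2,0,1} = 3
G(8) = mex{3,1,0} = 2
G(9) = mex{2,0,1,0} = 3
G(10) = mex{3,1,0,1} = 2
G(11) = mex{2,2,1,0} = 3
G(12) = mex{3,3,2,1} = 0
G(13) = mex{0,2,3,0} = 1
G(14) = mex{1,3,2,1} = 0
G(15) = mex{0,2,3,2} = 1
G(16) = mex{1,3,2,3} = 0
G(17) = mex{0,0,3,2} = 1
G(18) = mex{1,1,0,3} = 2
G(19) = mex{2,0,1,2} = 3
G(20) = mex{3,1,0,3} = 2
G(21) = mex{2,0,1,0} = 3
G(22) = mex{3,1,0,1} = 2
G_A(22) = 2.
Stack B, S = {3, 6, 7, 8}:
G(0) = 0
G(1) = mex{} = 0
G(2) = mex{} = 0
G(3) = mex{0} = 1
G(4) = mex{0} = 1
G(5) = mex{0} = 1
G(6) = mex{1,0} = 2
G(7) = mex{1,0,0} = 2
G(8) = mex{1,0,0,0} = 2
G(9) = mex{2,1,0,0} = 3
G(10) = mex{2,1,1,0} = 3
G(11) = mex{2,1,1,1} = 0
G(12) = mex{3,2,1,1} = 0
G(13) = mex{3,2,2,1} = 0
G(14) = mex{0,2,2,2} = 1
G(15) = mex{0,3,2,2} = 1
G(16) = mex{0,3,3,2} = 1
G(17) = mex{1,0,3,3} = 2
G(18) = mex{1,0,0,3} = 2
G(19) = mex{1,0,0,0} = 2
G(20) = mex{2,1,0,0} = 3
G_B(20) = 3.
Combined Grundy value = 2 ⊕ 3 = 1.

1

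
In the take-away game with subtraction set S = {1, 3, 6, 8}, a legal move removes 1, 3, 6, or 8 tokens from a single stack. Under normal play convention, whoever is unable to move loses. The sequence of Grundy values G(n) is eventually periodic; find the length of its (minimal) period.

n :  0  1  2  3  4  5  6  7  8  9 10 11 12 13 14 15 16 17 18 19
G :  0  1  0  1  0  1  2  3  2  0  1  0  1  0  1  2  3  2  0  1
G(n+9) = G(n) holds for n = 0,…,7 (a full window of length max(S) = 8), so the sequence is purely periodic with period 9.

9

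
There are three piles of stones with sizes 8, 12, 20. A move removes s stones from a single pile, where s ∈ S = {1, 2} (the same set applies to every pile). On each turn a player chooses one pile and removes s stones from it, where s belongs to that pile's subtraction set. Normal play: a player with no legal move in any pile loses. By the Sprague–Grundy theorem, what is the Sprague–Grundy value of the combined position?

All piles use S = {1, 2}:
G(0) = 0
G(1) = mex{0} = 1
G(2) = mex{1,0} = 2
G(3) = mex{2,1} = 0
G(4) = mex{0,2} = 1
G(5) = mex{1,0} = 2
G(6) = mex{2,1} = 0
G(7) = mex{0,2} = 1
G(8) = mex{1,0} = 2
G(9) = mex{2,1} = 0
G(10) = mex{0,2} = 1
G(11) = mex{1,0} = 2
G(12) = mex{2,1} = 0
G(13) = mex{0,2} = 1
G(14) = mex{1,0} = 2
G(15) = mex{2,1} = 0
G(16) = mex{0,2} = 1
G(17) = mex{1,0} = 2
G(18) = mex{2,1} = 0
G(19) = mex{0,2} = 1
G(20) = mex{1,0} = 2
Pile A: G(8) = 2.
Pile B: G(12) = 0.
Pile C: G(20) = 2.
Combined Grundy value = 2 ⊕ 0 ⊕ 2 = 0.

0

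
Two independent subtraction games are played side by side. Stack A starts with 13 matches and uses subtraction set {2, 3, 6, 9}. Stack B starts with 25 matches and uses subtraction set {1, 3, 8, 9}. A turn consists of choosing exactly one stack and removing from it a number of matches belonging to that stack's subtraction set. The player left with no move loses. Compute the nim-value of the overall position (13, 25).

Stack A, S = {2, 3, 6, 9}:
n :  0  1  2  3  4  5  6  7  8  9 10 11 12 13
G :  0  0  1  1  2  0  3  1  2  2  3  3  0  0
G_A(13) = 0.
Stack B, S = {1, 3, 8, 9}:
G(0) = 0
G(1) = mex{0} = 1
G(2) = mex{1} = 0
G(3) = mex{0,0} = 1
G(4) = mex{1,1} = 0
G(5) = mex{0,0} = 1
G(6) = mex{1,1} = 0
G(7) = mex{0,0} = 1
G(8) = mex{1,1,0} = 2
G(9) = mex{2,0,1,0} = 3
G(10) = mex{3,1,0,1} = 2
G(11) = mex{2,2,1,0} = 3
G(12) = mex{3,3,0,1} = 2
G(13) = mex{2,2,1,0} = 3
G(14) = mex{3,3,0,1} = 2
G(15) = mex{2,2,1,0} = 3
G(16) = mex{3,3,2,1} = 0
G(17) = mex{0,2,3,2} = 1
G(18) = mex{1,3,2,3} = 0
G(19) = mex{0,0,3,2} = 1
G(20) = mex{1,1,2,3} = 0
G(21) = mex{0,0,3,2} = 1
G(22) = mex{1,1,2,3} = 0
G(23) = mex{0,0,3,2} = 1
G(24) = mex{1,1,0,3} = 2
G(25) = mex{2,0,1,0} = 3
G_B(25) = 3.
Combined Grundy value = 0 ⊕ 3 = 3.

3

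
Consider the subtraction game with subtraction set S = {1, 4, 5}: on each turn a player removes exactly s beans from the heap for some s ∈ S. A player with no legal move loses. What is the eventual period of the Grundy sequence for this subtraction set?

G(0) = 0
G(1) = mex{0} = 1
G(2) = mex{1} = 0
G(3) = mex{0} = 1
G(4) = mex{1,0} = 2
G(5) = mex{2,1,0} = 3
G(6) = mex{3,0,1} = 2
G(7) = mex{2,1,0} = 3
G(8) = mex{3,2,1} = 0
G(9) = mex{0,3,2} = 1
G(10) = mex{1,2,3} = 0
G(11) = mex{0,3,2} = 1
G(12) = mex{1,0,3} = 2
G(13) = mex{2,1,0} = 3
G(14) = mex{3,0,1} = 2
G(15) = mex{2,1,0} = 3
G(16) = mex{3,2,1} = 0
G(17) = mex{0,3,2} = 1
G(n+8) = G(n) holds for n = 0,…,4 (a full window of length max(S) = 5), so the sequence is purely periodic with period 8.

8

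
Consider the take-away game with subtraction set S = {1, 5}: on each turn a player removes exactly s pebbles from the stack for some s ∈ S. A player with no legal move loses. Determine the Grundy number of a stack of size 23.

1

G(0) = 0
G(1) = mex{0} = 1
G(2) = mex{1} = 0
G(3) = mex{0} = 1
G(4) = mex{1} = 0
G(5) = mex{0,0} = 1
G(6) = mex{1,1} = 0
G(7) = mex{0,0} = 1
G(8) = mex{1,1} = 0
G(9) = mex{0,0} = 1
G(10) = mex{1,1} = 0
G(11) = mex{0,0} = 1
G(12) = mex{1,1} = 0
G(13) = mex{0,0} = 1
G(14) = mex{1,1} = 0
G(15) = mex{0,0} = 1
G(16) = mex{1,1} = 0
G(17) = mex{0,0} = 1
G(18) = mex{1,1} = 0
G(19) = mex{0,0} = 1
G(20) = mex{1,1} = 0
G(21) = mex{0,0} = 1
G(22) = mex{1,1} = 0
G(23) = mex{0,0} = 1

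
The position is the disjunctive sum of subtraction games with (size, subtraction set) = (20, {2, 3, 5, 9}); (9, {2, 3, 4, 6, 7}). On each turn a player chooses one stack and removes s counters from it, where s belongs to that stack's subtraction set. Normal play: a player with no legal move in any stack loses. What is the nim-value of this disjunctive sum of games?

Stack A, S = {2, 3, 5, 9}:
n :  0  1  2  3  4  5  6  7  8  9 10 11 12 13 14 15 16 17 18 19 20
G :  0  0  1  1  2  2  3  0  0  1  1  2  2  3  0  0  1  1  2  2  3
G_A(20) = 3.
Stack B, S = {2, 3, 4, 6, 7}:
n : 0 1 2 3 4 5 6 7 8 9
G : 0 0 1 1 2 2 3 3 4 0
G_B(9) = 0.
Combined Grundy value = 3 ⊕ 0 = 3.

3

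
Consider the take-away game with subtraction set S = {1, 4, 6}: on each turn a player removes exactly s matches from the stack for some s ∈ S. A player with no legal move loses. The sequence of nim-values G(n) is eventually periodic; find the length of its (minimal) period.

5

G(0) = 0
G(1) = mex{0} = 1
G(2) = mex{1} = 0
G(3) = mex{0} = 1
G(4) = mex{1,0} = 2
G(5) = mex{2,1} = 0
G(6) = mex{0,0,0} = 1
G(7) = mex{1,1,1} = 0
G(8) = mex{0,2,0} = 1
G(9) = mex{1,0,1} = 2
G(10) = mex{2,1,2} = 0
G(11) = mex{0,0,0} = 1
G(12) = mex{1,1,1} = 0
G(13) = mex{0,2,0} = 1
G(14) = mex{1,0,1} = 2
G(n+5) = G(n) holds for n = 0,…,5 (a full window of length max(S) = 6), so the sequence is purely periodic with period 5.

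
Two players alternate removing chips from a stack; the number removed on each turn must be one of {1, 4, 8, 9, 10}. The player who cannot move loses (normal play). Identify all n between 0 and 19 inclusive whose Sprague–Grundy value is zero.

n :  0  1  2  3  4  5  6  7  8  9 10 11 12 13 14 15 16 17 18 19
G :  0  1  0  1  2  0  1  0  1  2  3  2  3  4  5  3  2  3  0  1
P-positions are exactly the n with G(n) = 0.

0, 2, 5, 7, 18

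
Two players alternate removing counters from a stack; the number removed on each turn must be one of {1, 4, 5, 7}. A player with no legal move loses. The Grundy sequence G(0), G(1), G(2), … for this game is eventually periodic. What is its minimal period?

8

n :  0  1  2  3  4  5  6  7  8  9 10 11 12 13 14 15 16 17
G :  0  1  0  1  2  3  2  3  0  1  0  1  2  3  2  3  0  1
G(n+8) = G(n) holds for n = 0,…,6 (a full window of length max(S) = 7), so the sequence is purely periodic with period 8.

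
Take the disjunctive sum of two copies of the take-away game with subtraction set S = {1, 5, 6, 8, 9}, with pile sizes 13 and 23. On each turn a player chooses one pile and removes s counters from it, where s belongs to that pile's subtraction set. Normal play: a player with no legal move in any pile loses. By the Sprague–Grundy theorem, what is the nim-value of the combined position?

All piles use S = {1, 5, 6, 8, 9}:
n :  0  1  2  3  4  5  6  7  8  9 10 11 12 13 14 15 16 17 18 19 20 21 22 23
G :  0  1  0  1  0  1  2  3  2  3  2  3  4  5  0  1  0  1  0  1  2  3  2  3
Pile A: G(13) = 5.
Pile B: G(23) = 3.
Combined Grundy value = 5 ⊕ 3 = 6.

6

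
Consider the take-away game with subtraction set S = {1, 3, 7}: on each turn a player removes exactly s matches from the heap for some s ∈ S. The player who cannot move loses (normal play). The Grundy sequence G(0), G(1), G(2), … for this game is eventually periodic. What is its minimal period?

2

n :  0  1  2  3  4  5  6  7  8  9 10 11 12 13 14
G :  0  1  0  1  0  1  0  1  0  1  0  1  0  1  0
G(n+2) = G(n) holds for n = 0,…,6 (a full window of length max(S) = 7), so the sequence is purely periodic with period 2.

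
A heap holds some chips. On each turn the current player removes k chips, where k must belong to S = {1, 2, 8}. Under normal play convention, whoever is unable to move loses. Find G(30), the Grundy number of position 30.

n :  0  1  2  3  4  5  6  7  8  9 10 11 12 13 14 15 16 17 18 19 20 21 22 23 24 25 26 27 28 29 30
G :  0  1  2  0  1  2  0  1  2  0  1  2  0  1  2  0  1  2  0  1  2  0  1  2  0  1  2  0  1  2  0

0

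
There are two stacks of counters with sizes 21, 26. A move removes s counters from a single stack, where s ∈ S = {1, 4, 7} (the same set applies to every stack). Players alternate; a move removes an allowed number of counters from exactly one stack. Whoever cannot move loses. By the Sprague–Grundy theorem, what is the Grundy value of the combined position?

0

All stacks use S = {1, 4, 7}:
G(0) = 0
G(1) = mex{0} = 1
G(2) = mex{1} = 0
G(3) = mex{0} = 1
G(4) = mex{1,0} = 2
G(5) = mex{2,1} = 0
G(6) = mex{0,0} = 1
G(7) = mex{1,1,0} = 2
G(8) = mex{2,2,1} = 0
G(9) = mex{0,0,0} = 1
G(10) = mex{1,1,1} = 0
G(11) = mex{0,2,2} = 1
G(12) = mex{1,0,0} = 2
G(13) = mex{2,1,1} = 0
G(14) = mex{0,0,2} = 1
G(15) = mex{1,1,0} = 2
G(16) = mex{2,2,1} = 0
G(17) = mex{0,0,0} = 1
G(18) = mex{1,1,1} = 0
G(19) = mex{0,2,2} = 1
G(20) = mex{1,0,0} = 2
G(21) = mex{2,1,1} = 0
G(22) = mex{0,0,2} = 1
G(23) = mex{1,1,0} = 2
G(24) = mex{2,2,1} = 0
G(25) = mex{0,0,0} = 1
G(26) = mex{1,1,1} = 0
Stack A: G(21) = 0.
Stack B: G(26) = 0.
Combined Grundy value = 0 ⊕ 0 = 0.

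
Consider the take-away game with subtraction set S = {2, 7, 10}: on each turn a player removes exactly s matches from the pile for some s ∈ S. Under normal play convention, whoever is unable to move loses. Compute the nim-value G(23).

G(0) = 0
G(1) = mex{} = 0
G(2) = mex{0} = 1
G(3) = mex{0} = 1
G(4) = mex{1} = 0
G(5) = mex{1} = 0
G(6) = mex{0} = 1
G(7) = mex{0,0} = 1
G(8) = mex{1,0} = 2
G(9) = mex{1,1} = 0
G(10) = mex{2,1,0} = 3
G(11) = mex{0,0,0} = 1
G(12) = mex{3,0,1} = 2
G(13) = mex{1,1,1} = 0
G(14) = mex{2,1,0} = 3
G(15) = mex{0,2,0} = 1
G(16) = mex{3,0,1} = 2
G(17) = mex{1,3,1} = 0
G(18) = mex{2,1,2} = 0
G(19) = mex{0,2,0} = 1
G(20) = mex{0,0,3} = 1
G(21) = mex{1,3,1} = 0
G(22) = mex{1,1,2} = 0
G(23) = mex{0,2,0} = 1

1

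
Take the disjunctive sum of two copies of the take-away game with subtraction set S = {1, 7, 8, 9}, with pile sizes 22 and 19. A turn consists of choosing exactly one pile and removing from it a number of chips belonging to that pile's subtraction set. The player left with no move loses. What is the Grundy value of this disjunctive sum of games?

All piles use S = {1, 7, 8, 9}:
G(0) = 0
G(1) = mex{0} = 1
G(2) = mex{1} = 0
G(3) = mex{0} = 1
G(4) = mex{1} = 0
G(5) = mex{0} = 1
G(6) = mex{1} = 0
G(7) = mex{0,0} = 1
G(8) = mex{1,1,0} = 2
G(9) = mex{2,0,1,0} = 3
G(10) = mex{3,1,0,1} = 2
G(11) = mex{2,0,1,0} = 3
G(12) = mex{3,1,0,1} = 2
G(13) = mex{2,0,1,0} = 3
G(14) = mex{3,1,0,1} = 2
G(15) = mex{2,2,1,0} = 3
G(16) = mex{3,3,2,1} = 0
G(17) = mex{0,2,3,2} = 1
G(18) = mex{1,3,2,3} = 0
G(19) = mex{0,2,3,2} = 1
G(20) = mex{1,3,2,3} = 0
G(21) = mex{0,2,3,2} = 1
G(22) = mex{1,3,2,3} = 0
Pile A: G(22) = 0.
Pile B: G(19) = 1.
Combined Grundy value = 0 ⊕ 1 = 1.

1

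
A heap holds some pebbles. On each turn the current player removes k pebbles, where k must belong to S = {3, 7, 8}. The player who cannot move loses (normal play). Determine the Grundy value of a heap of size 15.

1

G(0) = 0
G(1) = mex{} = 0
G(2) = mex{} = 0
G(3) = mex{0} = 1
G(4) = mex{0} = 1
G(5) = mex{0} = 1
G(6) = mex{1} = 0
G(7) = mex{1,0} = 2
G(8) = mex{1,0,0} = 2
G(9) = mex{0,0,0} = 1
G(10) = mex{2,1,0} = 3
G(11) = mex{2,1,1} = 0
G(12) = mex{1,1,1} = 0
G(13) = mex{3,0,1} = 2
G(14) = mex{0,2,0} = 1
G(15) = mex{0,2,2} = 1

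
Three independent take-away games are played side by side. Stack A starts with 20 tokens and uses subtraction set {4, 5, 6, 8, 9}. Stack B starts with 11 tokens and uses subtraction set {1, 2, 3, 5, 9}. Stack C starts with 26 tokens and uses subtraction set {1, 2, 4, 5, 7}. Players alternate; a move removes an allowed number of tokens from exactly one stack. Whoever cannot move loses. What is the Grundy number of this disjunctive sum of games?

Stack A, S = {4, 5, 6, 8, 9}:
G(0) = 0
G(1) = mex{} = 0
G(2) = mex{} = 0
G(3) = mex{} = 0
G(4) = mex{0} = 1
G(5) = mex{0,0} = 1
G(6) = mex{0,0,0} = 1
G(7) = mex{0,0,0} = 1
G(8) = mex{1,0,0,0} = 2
G(9) = mex{1,1,0,0,0} = 2
G(10) = mex{1,1,1,0,0} = 2
G(11) = mex{1,1,1,0,0} = 2
G(12) = mex{2,1,1,1,0} = 3
G(13) = mex{2,2,1,1,1} = 0
G(14) = mex{2,2,2,1,1} = 0
G(15) = mex{2,2,2,1,1} = 0
G(16) = mex{3,2,2,2,1} = 0
G(17) = mex{0,3,2,2,2} = 1
G(18) = mex{0,0,3,2,2} = 1
G(19) = mex{0,0,0,2,2} = 1
G(20) = mex{0,0,0,3,2} = 1
G_A(20) = 1.
Stack B, S = {1, 2, 3, 5, 9}:
n :  0  1  2  3  4  5  6  7  8  9 10 11
G :  0  1  2  3  0  1  2  3  0  1  2  3
G_B(11) = 3.
Stack C, S = {1, 2, 4, 5, 7}:
G(0) = 0
G(1) = mex{0} = 1
G(2) = mex{1,0} = 2
G(3) = mex{2,1} = 0
G(4) = mex{0,2,0} = 1
G(5) = mex{1,0,1,0} = 2
G(6) = mex{2,1,2,1} = 0
G(7) = mex{0,2,0,2,0} = 1
G(8) = mex{1,0,1,0,1} = 2
G(9) = mex{2,1,2,1,2} = 0
G(10) = mex{0,2,0,2,0} = 1
G(11) = mex{1,0,1,0,1} = 2
G(12) = mex{2,1,2,1,2} = 0
G(13) = mex{0,2,0,2,0} = 1
G(14) = mex{1,0,1,0,1} = 2
G(15) = mex{2,1,2,1,2} = 0
G(16) = mex{0,2,0,2,0} = 1
G(17) = mex{1,0,1,0,1} = 2
G(18) = mex{2,1,2,1,2} = 0
G(19) = mex{0,2,0,2,0} = 1
G(20) = mex{1,0,1,0,1} = 2
G(21) = mex{2,1,2,1,2} = 0
G(22) = mex{0,2,0,2,0} = 1
G(23) = mex{1,0,1,0,1} = 2
G(24) = mex{2,1,2,1,2} = 0
G(25) = mex{0,2,0,2,0} = 1
G(26) = mex{1,0,1,0,1} = 2
G_C(26) = 2.
Combined Grundy value = 1 ⊕ 3 ⊕ 2 = 0.

0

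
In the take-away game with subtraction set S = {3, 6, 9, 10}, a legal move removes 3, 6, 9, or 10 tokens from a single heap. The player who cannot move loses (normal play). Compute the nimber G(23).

G(0) = 0
G(1) = mex{} = 0
G(2) = mex{} = 0
G(3) = mex{0} = 1
G(4) = mex{0} = 1
G(5) = mex{0} = 1
G(6) = mex{1,0} = 2
G(7) = mex{1,0} = 2
G(8) = mex{1,0} = 2
G(9) = mex{2,1,0} = 3
G(10) = mex{2,1,0,0} = 3
G(11) = mex{2,1,0,0} = 3
G(12) = mex{3,2,1,0} = 4
G(13) = mex{3,2,1,1} = 0
G(14) = mex{3,2,1,1} = 0
G(15) = mex{4,3,2,1} = 0
G(16) = mex{0,3,2,2} = 1
G(17) = mex{0,3,2,2} = 1
G(18) = mex{0,4,3,2} = 1
G(19) = mex{1,0,3,3} = 2
G(20) = mex{1,0,3,3} = 2
G(21) = mex{1,0,4,3} = 2
G(22) = mex{2,1,0,4} = 3
G(23) = mex{2,1,0,0} = 3

3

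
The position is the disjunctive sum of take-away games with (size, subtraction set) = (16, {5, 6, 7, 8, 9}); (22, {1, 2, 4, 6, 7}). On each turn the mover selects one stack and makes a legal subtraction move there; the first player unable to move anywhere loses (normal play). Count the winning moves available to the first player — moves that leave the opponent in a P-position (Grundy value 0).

1

Stack A, S = {5, 6, 7, 8, 9}:
G(0) = 0
G(1) = mex{} = 0
G(2) = mex{} = 0
G(3) = mex{} = 0
G(4) = mex{} = 0
G(5) = mex{0} = 1
G(6) = mex{0,0} = 1
G(7) = mex{0,0,0} = 1
G(8) = mex{0,0,0,0} = 1
G(9) = mex{0,0,0,0,0} = 1
G(10) = mex{1,0,0,0,0} = 2
G(11) = mex{1,1,0,0,0} = 2
G(12) = mex{1,1,1,0,0} = 2
G(13) = mex{1,1,1,1,0} = 2
G(14) = mex{1,1,1,1,1} = 0
G(15) = mex{2,1,1,1,1} = 0
G(16) = mex{2,2,1,1,1} = 0
G_A(16) = 0.
Stack B, S = {1, 2, 4, 6, 7}:
n :  0  1  2  3  4  5  6  7  8  9 10 11 12 13 14 15 16 17 18 19 20 21 22
G :  0  1  2  0  1  2  3  4  0  1  2  0  1  2  3  4  0  1  2  0  1  2  3
G_B(22) = 3.
Combined Grundy value = 0 ⊕ 3 = 3.
A winning move leaves total XOR = 0, i.e. changes one component's Grundy value g to g ⊕ X where X is the current total.
Stack A: need g' = 0⊕3 = 3. Options: 16−5→G=2, 16−6→G=2, 16−7→G=1, 16−8→G=1, 16−9→G=1. Hits: 0.
Stack B: need g' = 3⊕3 = 0. Options: 22−1→G=2, 22−2→G=1, 22−4→G=2, 22−6→G=0, 22−7→G=4. Hits: 1.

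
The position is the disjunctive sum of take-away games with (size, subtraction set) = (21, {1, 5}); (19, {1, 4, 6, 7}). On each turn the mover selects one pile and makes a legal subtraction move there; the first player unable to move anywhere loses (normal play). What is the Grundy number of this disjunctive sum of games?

0

Pile A, S = {1, 5}:
n :  0  1  2  3  4  5  6  7  8  9 10 11 12 13 14 15 16 17 18 19 20 21
G :  0  1  0  1  0  1  0  1  0  1  0  1  0  1  0  1  0  1  0  1  0  1
G_A(21) = 1.
Pile B, S = {1, 4, 6, 7}:
G(0) = 0
G(1) = mex{0} = 1
G(2) = mex{1} = 0
G(3) = mex{0} = 1
G(4) = mex{1,0} = 2
G(5) = mex{2,1} = 0
G(6) = mex{0,0,0} = 1
G(7) = mex{1,1,1,0} = 2
G(8) = mex{2,2,0,1} = 3
G(9) = mex{3,0,1,0} = 2
G(10) = mex{2,1,2,1} = 0
G(11) = mex{0,2,0,2} = 1
G(12) = mex{1,3,1,0} = 2
G(13) = mex{2,2,2,1} = 0
G(14) = mex{0,0,3,2} = 1
G(15) = mex{1,1,2,3} = 0
G(16) = mex{0,2,0,2} = 1
G(17) = mex{1,0,1,0} = 2
G(18) = mex{2,1,2,1} = 0
G(19) = mex{0,0,0,2} = 1
G_B(19) = 1.
Combined Grundy value = 1 ⊕ 1 = 0.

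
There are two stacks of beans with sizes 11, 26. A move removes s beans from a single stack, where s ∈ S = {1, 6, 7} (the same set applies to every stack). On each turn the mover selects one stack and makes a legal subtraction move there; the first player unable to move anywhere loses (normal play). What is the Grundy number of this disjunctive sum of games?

3

All stacks use S = {1, 6, 7}:
n :  0  1  2  3  4  5  6  7  8  9 10 11 12 13 14 15 16 17 18 19 20 21 22 23 24 25 26
G :  0  1  0  1  0  1  2  3  2  3  2  3  0  1  0  1  0  1  2  3  2  3  2  3  0  1  0
Stack A: G(11) = 3.
Stack B: G(26) = 0.
Combined Grundy value = 3 ⊕ 0 = 3.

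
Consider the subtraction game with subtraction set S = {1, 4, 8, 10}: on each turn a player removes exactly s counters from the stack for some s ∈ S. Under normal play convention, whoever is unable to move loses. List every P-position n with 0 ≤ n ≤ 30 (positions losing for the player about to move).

n :  0  1  2  3  4  5  6  7  8  9 10 11 12 13 14 15 16 17 18 19 20 21 22 23 24 25 26 27 28 29 30
G :  0  1  0  1  2  0  1  0  1  2  3  2  3  4  0  1  0  1  2  0  1  0  1  2  3  2  3  4  0  1  0
P-positions are exactly the n with G(n) = 0.

0, 2, 5, 7, 14, 16, 19, 21, 28, 30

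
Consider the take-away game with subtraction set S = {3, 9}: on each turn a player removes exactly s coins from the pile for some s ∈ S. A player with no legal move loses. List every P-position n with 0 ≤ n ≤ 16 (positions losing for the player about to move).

n :  0  1  2  3  4  5  6  7  8  9 10 11 12 13 14 15 16
G :  0  0  0  1  1  1  0  0  0  1  1  1  0  0  0  1  1
P-positions are exactly the n with G(n) = 0.

0, 1, 2, 6, 7, 8, 12, 13, 14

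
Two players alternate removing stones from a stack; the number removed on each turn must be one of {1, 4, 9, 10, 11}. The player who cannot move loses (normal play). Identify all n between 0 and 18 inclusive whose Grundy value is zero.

0, 2, 5, 7

G(0) = 0
G(1) = mex{0} = 1
G(2) = mex{1} = 0
G(3) = mex{0} = 1
G(4) = mex{1,0} = 2
G(5) = mex{2,1} = 0
G(6) = mex{0,0} = 1
G(7) = mex{1,1} = 0
G(8) = mex{0,2} = 1
G(9) = mex{1,0,0} = 2
G(10) = mex{2,1,1,0} = 3
G(11) = mex{3,0,0,1,0} = 2
G(12) = mex{2,1,1,0,1} = 3
G(13) = mex{3,2,2,1,0} = 4
G(14) = mex{4,3,0,2,1} = 5
G(15) = mex{5,2,1,0,2} = 3
G(16) = mex{3,3,0,1,0} = 2
G(17) = mex{2,4,1,0,1} = 3
G(18) = mex{3,5,2,1,0} = 4
P-positions are exactly the n with G(n) = 0.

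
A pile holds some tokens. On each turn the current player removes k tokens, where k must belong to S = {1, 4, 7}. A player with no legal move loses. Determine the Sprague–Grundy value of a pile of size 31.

2

G(0) = 0
G(1) = mex{0} = 1
G(2) = mex{1} = 0
G(3) = mex{0} = 1
G(4) = mex{1,0} = 2
G(5) = mex{2,1} = 0
G(6) = mex{0,0} = 1
G(7) = mex{1,1,0} = 2
G(8) = mex{2,2,1} = 0
G(9) = mex{0,0,0} = 1
G(10) = mex{1,1,1} = 0
G(11) = mex{0,2,2} = 1
G(12) = mex{1,0,0} = 2
G(13) = mex{2,1,1} = 0
G(14) = mex{0,0,2} = 1
G(15) = mex{1,1,0} = 2
G(16) = mex{2,2,1} = 0
G(17) = mex{0,0,0} = 1
G(18) = mex{1,1,1} = 0
G(19) = mex{0,2,2} = 1
G(20) = mex{1,0,0} = 2
G(21) = mex{2,1,1} = 0
G(22) = mex{0,0,2} = 1
G(23) = mex{1,1,0} = 2
G(24) = mex{2,2,1} = 0
G(25) = mex{0,0,0} = 1
G(26) = mex{1,1,1} = 0
G(27) = mex{0,2,2} = 1
G(28) = mex{1,0,0} = 2
G(29) = mex{2,1,1} = 0
G(30) = mex{0,0,2} = 1
G(31) = mex{1,1,0} = 2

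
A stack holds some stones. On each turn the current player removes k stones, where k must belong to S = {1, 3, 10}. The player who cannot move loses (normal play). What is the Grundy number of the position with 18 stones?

1

G(0) = 0
G(1) = mex{0} = 1
G(2) = mex{1} = 0
G(3) = mex{0,0} = 1
G(4) = mex{1,1} = 0
G(5) = mex{0,0} = 1
G(6) = mex{1,1} = 0
G(7) = mex{0,0} = 1
G(8) = mex{1,1} = 0
G(9) = mex{0,0} = 1
G(10) = mex{1,1,0} = 2
G(11) = mex{2,0,1} = 3
G(12) = mex{3,1,0} = 2
G(13) = mex{2,2,1} = 0
G(14) = mex{0,3,0} = 1
G(15) = mex{1,2,1} = 0
G(16) = mex{0,0,0} = 1
G(17) = mex{1,1,1} = 0
G(18) = mex{0,0,0} = 1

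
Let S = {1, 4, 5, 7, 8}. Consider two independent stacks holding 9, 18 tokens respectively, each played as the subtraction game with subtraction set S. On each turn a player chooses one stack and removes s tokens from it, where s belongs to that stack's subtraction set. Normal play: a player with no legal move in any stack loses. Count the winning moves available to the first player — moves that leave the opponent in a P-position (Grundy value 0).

1

All stacks use S = {1, 4, 5, 7, 8}:
G(0) = 0
G(1) = mex{0} = 1
G(2) = mex{1} = 0
G(3) = mex{0} = 1
G(4) = mex{1,0} = 2
G(5) = mex{2,1,0} = 3
G(6) = mex{3,0,1} = 2
G(7) = mex{2,1,0,0} = 3
G(8) = mex{3,2,1,1,0} = 4
G(9) = mex{4,3,2,0,1} = 5
G(10) = mex{5,2,3,1,0} = 4
G(11) = mex{4,3,2,2,1} = 0
G(12) = mex{0,4,3,3,2} = 1
G(13) = mex{1,5,4,2,3} = 0
G(14) = mex{0,4,5,3,2} = 1
G(15) = mex{1,0,4,4,3} = 2
G(16) = mex{2,1,0,5,4} = 3
G(17) = mex{3,0,1,4,5} = 2
G(18) = mex{2,1,0,0,4} = 3
Stack A: G(9) = 5.
Stack B: G(18) = 3.
Combined Grundy value = 5 ⊕ 3 = 6.
A winning move leaves total XOR = 0, i.e. changes one component's Grundy value g to g ⊕ X where X is the current total.
Stack A: need g' = 5⊕6 = 3. Options: 9−1→G=4, 9−4→G=3, 9−5→G=2, 9−7→G=0, 9−8→G=1. Hits: 1.
Stack B: need g' = 3⊕6 = 5. Options: 18−1→G=2, 18−4→G=1, 18−5→G=0, 18−7→G=0, 18−8→G=4. Hits: 0.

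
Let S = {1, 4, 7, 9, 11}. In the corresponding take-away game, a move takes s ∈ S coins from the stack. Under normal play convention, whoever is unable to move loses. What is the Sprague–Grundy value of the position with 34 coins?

4

G(0) = 0
G(1) = mex{0} = 1
G(2) = mex{1} = 0
G(3) = mex{0} = 1
G(4) = mex{1,0} = 2
G(5) = mex{2,1} = 0
G(6) = mex{0,0} = 1
G(7) = mex{1,1,0} = 2
G(8) = mex{2,2,1} = 0
G(9) = mex{0,0,0,0} = 1
G(10) = mex{1,1,1,1} = 0
G(11) = mex{0,2,2,0,0} = 1
G(12) = mex{1,0,0,1,1} = 2
G(13) = mex{2,1,1,2,0} = 3
G(14) = mex{3,0,2,0,1} = 4
G(15) = mex{4,1,0,1,2} = 3
G(16) = mex{3,2,1,2,0} = 4
G(17) = mex{4,3,0,0,1} = 2
G(18) = mex{2,4,1,1,2} = 0
G(19) = mex{0,3,2,0,0} = 1
G(20) = mex{1,4,3,1,1} = 0
G(21) = mex{0,2,4,2,0} = 1
G(22) = mex{1,0,3,3,1} = 2
G(23) = mex{2,1,4,4,2} = 0
G(24) = mex{0,0,2,3,3} = 1
G(25) = mex{1,1,0,4,4} = 2
G(26) = mex{2,2,1,2,3} = 0
G(27) = mex{0,0,0,0,4} = 1
G(28) = mex{1,1,1,1,2} = 0
G(29) = mex{0,2,2,0,0} = 1
G(30) = mex{1,0,0,1,1} = 2
G(31) = mex{2,1,1,2,0} = 3
G(32) = mex{3,0,2,0,1} = 4
G(33) = mex{4,1,0,1,2} = 3
G(34) = mex{3,2,1,2,0} = 4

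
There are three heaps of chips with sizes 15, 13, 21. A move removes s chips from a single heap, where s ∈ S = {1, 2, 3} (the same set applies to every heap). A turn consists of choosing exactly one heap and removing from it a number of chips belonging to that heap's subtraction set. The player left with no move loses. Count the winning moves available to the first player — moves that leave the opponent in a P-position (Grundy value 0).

All heaps use S = {1, 2, 3}:
G(0) = 0
G(1) = mex{0} = 1
G(2) = mex{1,0} = 2
G(3) = mex{2,1,0} = 3
G(4) = mex{3,2,1} = 0
G(5) = mex{0,3,2} = 1
G(6) = mex{1,0,3} = 2
G(7) = mex{2,1,0} = 3
G(8) = mex{3,2,1} = 0
G(9) = mex{0,3,2} = 1
G(10) = mex{1,0,3} = 2
G(11) = mex{2,1,0} = 3
G(12) = mex{3,2,1} = 0
G(13) = mex{0,3,2} = 1
G(14) = mex{1,0,3} = 2
G(15) = mex{2,1,0} = 3
G(16) = mex{3,2,1} = 0
G(17) = mex{0,3,2} = 1
G(18) = mex{1,0,3} = 2
G(19) = mex{2,1,0} = 3
G(20) = mex{3,2,1} = 0
G(21) = mex{0,3,2} = 1
Heap A: G(15) = 3.
Heap B: G(13) = 1.
Heap C: G(21) = 1.
Combined Grundy value = 3 ⊕ 1 ⊕ 1 = 3.
A winning move leaves total XOR = 0, i.e. changes one component's Grundy value g to g ⊕ X where X is the current total.
Heap A: need g' = 3⊕3 = 0. Options: 15−1→G=2, 15−2→G=1, 15−3→G=0. Hits: 1.
Heap B: need g' = 1⊕3 = 2. Options: 13−1→G=0, 13−2→G=3, 13−3→G=2. Hits: 1.
Heap C: need g' = 1⊕3 = 2. Options: 21−1→G=0, 21−2→G=3, 21−3→G=2. Hits: 1.

3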